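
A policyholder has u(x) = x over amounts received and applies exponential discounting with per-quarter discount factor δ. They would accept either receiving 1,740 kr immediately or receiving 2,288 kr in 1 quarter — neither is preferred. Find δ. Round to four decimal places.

δ ≈ 0.7605

Indifference means u(1740) = δ · u(2288), so δ = u(1740)/u(2288).
With u(x) = x: δ = 1740/2288 = 0.76049.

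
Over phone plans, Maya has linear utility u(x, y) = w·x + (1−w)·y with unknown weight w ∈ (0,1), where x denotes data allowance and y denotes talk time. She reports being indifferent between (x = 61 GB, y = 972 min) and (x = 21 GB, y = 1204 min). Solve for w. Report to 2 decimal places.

Indifference: w·61 + (1−w)·972 = w·21 + (1−w)·1204.
w·(61−21) = (1−w)·(1204−972), i.e. w·40 = (1−w)·232.
The marginal rate of substitution is 232/40, so w = 232/(40+232) = 0.85.

w = 0.85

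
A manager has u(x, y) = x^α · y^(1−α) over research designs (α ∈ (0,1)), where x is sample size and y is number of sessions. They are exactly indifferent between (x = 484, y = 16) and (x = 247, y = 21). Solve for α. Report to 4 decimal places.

The Cobb–Douglas utilities coincide, so 484^α·16^(1−α) = 247^α·21^(1−α).
(484/247)^α = (21/16)^(1−α); take logs: α·ln(484/247) = (1−α)·ln(21/16), i.e. α·0.6726966 = (1−α)·0.2719337.
So α/(1−α) = (0.2719337)/(0.6726966) = 0.4042442, and α = 0.4042442/1.4042442 ≈ 0.2879.

α ≈ 0.2879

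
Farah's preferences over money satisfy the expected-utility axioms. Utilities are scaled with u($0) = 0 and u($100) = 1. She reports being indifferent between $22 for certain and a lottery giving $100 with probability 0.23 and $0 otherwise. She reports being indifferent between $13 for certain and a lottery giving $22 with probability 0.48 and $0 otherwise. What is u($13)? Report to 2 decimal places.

0.11

The first gamble pins u($22): it must equal 0.23·1 + 0.77·0 = 0.23.
Then u($13) = 0.48·u($22) + 0.52·u($0) = 0.48·0.23 + 0.52·0.00 = 0.1104.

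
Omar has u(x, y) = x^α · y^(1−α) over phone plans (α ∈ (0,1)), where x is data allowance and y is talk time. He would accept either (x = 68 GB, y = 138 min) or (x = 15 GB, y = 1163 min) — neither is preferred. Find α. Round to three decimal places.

α ≈ 0.585

The Cobb–Douglas utilities coincide, so 68^α·138^(1−α) = 15^α·1163^(1−α).
Rearrange to (68/15)^α = (1163/138)^(1−α) and take logs: α·1.511458 = (1−α)·2.131504.
So α/(1−α) = (2.131504)/(1.511458) = 1.410230, and α = 1.410230/2.410230 ≈ 0.585.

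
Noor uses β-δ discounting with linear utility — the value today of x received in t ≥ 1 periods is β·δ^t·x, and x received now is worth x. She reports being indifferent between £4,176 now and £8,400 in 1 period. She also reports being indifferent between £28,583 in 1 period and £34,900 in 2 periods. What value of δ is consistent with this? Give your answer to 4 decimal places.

The second indifference involves only future payoffs, so β cancels: β·δ^1·28583 = β·δ^2·34900, giving δ = 28583/34900 = 0.81900.

δ ≈ 0.8190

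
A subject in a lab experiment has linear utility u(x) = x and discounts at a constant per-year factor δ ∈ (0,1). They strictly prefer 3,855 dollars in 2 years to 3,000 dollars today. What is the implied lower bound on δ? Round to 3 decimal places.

Under u(x) = x this choice says 3000 < δ^2·3855.
So δ^2 > 3000/3855 = 0.77821; taking the square root of both positive sides preserves the inequality.
δ > 0.77821^(1/2) = 0.882.

δ > 0.882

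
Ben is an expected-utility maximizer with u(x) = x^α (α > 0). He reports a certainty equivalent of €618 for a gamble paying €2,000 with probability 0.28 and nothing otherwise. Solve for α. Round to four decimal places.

α ≈ 1.0839

The lottery's expected utility is 0.28·u(2000) + 0.72·u(0) = 0.28·2000^α (since u(0) = 0 for α > 0).
Setting u(618) equal to that: 618^α = 0.28·2000^α ⇒ (618/2000)^α = 0.28.
Taking logs: α·ln(618/2000) = ln(0.28), so α = -1.2729657 / -1.1744140 ≈ 1.0839.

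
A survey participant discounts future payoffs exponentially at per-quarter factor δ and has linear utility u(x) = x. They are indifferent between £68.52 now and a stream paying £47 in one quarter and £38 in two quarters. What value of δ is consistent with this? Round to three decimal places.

δ ≈ 0.860

Present value of the stream is 47·δ + 38·δ². Indifference gives 47δ + 38δ² = 68.52.
Rearranged: 38δ² + 47δ − 68.52 = 0.
By the quadratic formula (taking the positive root), δ = (−47 + √12624.04) / 76 ≈ 0.860.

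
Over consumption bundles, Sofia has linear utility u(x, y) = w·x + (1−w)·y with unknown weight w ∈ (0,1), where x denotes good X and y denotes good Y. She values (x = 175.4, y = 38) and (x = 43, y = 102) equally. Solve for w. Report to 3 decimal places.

w = 0.326

Indifference: w·175.4 + (1−w)·38 = w·43 + (1−w)·102.
Rearranging, 132.4·w − 64·(1−w) = 0.
So w/(1−w) = 64/132.4 = 0.4834, giving w = 64/(132.4+64) = 0.326.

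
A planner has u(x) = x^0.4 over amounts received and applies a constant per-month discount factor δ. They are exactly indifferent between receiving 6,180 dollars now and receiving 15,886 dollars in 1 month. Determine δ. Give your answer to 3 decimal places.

δ ≈ 0.685

Equating discounted utilities: u(6180) = δ·u(15886) ⇒ δ = u(6180)/u(15886).
With u(x) = x^0.4: δ = 6180^0.4/15886^0.4 = (6180/15886)^0.4 = 0.68547.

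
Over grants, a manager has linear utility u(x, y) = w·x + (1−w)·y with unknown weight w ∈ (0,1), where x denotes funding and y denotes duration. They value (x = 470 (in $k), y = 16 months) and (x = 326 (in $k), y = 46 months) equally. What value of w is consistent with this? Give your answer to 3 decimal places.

Indifference: w·470 + (1−w)·16 = w·326 + (1−w)·46.
Collecting terms: w·144 = (1−w)·30.
Hence w = 30/(144+30) = 30/174 = 0.172.

w = 0.172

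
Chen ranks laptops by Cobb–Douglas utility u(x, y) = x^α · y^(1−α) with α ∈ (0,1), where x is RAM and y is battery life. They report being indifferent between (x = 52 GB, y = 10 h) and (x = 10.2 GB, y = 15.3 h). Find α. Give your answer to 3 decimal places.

α ≈ 0.207

Indifference: 52^α · 10^(1−α) = 10.2^α · 15.3^(1−α).
Taking logs: α·ln 52 + (1−α)·ln 10 = α·ln 10.2 + (1−α)·ln 15.3, i.e. α·1.628856 = (1−α)·0.425268.
Thus α·(2.054124) = 0.425268, so α = 0.425268/2.054124 ≈ 0.207.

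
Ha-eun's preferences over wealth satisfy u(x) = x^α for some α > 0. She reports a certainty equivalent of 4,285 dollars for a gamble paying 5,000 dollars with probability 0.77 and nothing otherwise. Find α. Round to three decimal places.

EU(lottery) = 0.77·5000^α + 0.23·0 = 0.77·5000^α.
Setting u(4285) equal to that: 4285^α = 0.77·5000^α ⇒ (4285/5000)^α = 0.77.
α = ln(0.77) / ln(4285/5000) = -0.261365/-0.154317 ≈ 1.694.

α ≈ 1.694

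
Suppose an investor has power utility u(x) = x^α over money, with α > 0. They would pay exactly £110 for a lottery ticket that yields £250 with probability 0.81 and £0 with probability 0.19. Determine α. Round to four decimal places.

Since u(0) = 0, the lottery's EU is 0.81·250^α.
Setting u(110) equal to that: 110^α = 0.81·250^α ⇒ (110/250)^α = 0.81.
α = ln(0.81) / ln(110/250) = -0.2107210/-0.8209806 ≈ 0.2567.

α ≈ 0.2567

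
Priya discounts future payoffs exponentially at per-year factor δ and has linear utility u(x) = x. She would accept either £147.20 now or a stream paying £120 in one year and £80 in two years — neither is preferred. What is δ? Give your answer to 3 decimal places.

δ ≈ 0.800

Equating present values: 147.20 = 120δ + 80δ².
Rearranged: 80δ² + 120δ − 147.20 = 0.
The positive root is δ = [−120 + √(120² + 4·80·147.20)] / (2·80) = (−120 + 248.000)/160 ≈ 0.800.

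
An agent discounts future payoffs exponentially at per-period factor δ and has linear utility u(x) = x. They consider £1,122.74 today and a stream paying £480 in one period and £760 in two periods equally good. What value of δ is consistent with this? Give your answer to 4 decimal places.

δ ≈ 0.9400

The stream is worth 480δ + 760δ² today, so 480δ + 760δ² = 1122.74.
So 760δ² + 480δ − 1122.74 = 0.
δ = (−480 + √(480² + 4·760·1122.74)) / (2·760) = (−480 + √3643529.60) / 1520 ≈ 0.9400.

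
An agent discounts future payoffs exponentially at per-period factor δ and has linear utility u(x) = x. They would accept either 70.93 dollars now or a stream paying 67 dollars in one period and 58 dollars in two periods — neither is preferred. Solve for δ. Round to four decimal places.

Equating present values: 70.93 = 67δ + 58δ².
That is, 58δ² + 67δ − 70.93 = 0, a quadratic in δ.
The positive root is δ = [−67 + √(67² + 4·58·70.93)] / (2·58) = (−67 + 144.723)/116 ≈ 0.6700.

δ ≈ 0.6700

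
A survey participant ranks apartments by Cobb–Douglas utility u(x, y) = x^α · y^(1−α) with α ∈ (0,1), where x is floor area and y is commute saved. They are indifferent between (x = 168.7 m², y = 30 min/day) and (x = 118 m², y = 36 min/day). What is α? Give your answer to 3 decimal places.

Set the two utilities equal: 168.7^α·30^(1−α) = 118^α·36^(1−α).
Taking logs: α·ln 168.7 + (1−α)·ln 30 = α·ln 118 + (1−α)·ln 36, i.e. α·0.357437 = (1−α)·0.182322.
Thus α·(0.539759) = 0.182322, so α = 0.182322/0.539759 ≈ 0.338.

α ≈ 0.338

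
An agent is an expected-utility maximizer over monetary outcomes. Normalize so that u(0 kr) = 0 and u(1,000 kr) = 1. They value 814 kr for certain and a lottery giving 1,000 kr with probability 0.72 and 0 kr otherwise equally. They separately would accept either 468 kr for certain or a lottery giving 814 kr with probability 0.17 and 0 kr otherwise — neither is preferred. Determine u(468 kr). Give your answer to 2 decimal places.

0.12

The first gamble pins u(814 kr): it must equal 0.72·1 + 0.28·0 = 0.72.
Then u(468 kr) = 0.17·u(814 kr) + 0.83·u(0 kr) = 0.17·0.72 + 0.83·0.00 = 0.1224.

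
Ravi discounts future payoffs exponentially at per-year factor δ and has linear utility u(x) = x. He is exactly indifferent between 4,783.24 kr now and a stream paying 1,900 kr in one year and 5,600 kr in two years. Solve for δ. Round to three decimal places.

The stream is worth 1900δ + 5600δ² today, so 1900δ + 5600δ² = 4783.24.
That is, 5600δ² + 1900δ − 4783.24 = 0, a quadratic in δ.
The positive root is δ = [−1900 + √(1900² + 4·5600·4783.24)] / (2·5600) = (−1900 + 10524.000)/11200 ≈ 0.770.

δ ≈ 0.770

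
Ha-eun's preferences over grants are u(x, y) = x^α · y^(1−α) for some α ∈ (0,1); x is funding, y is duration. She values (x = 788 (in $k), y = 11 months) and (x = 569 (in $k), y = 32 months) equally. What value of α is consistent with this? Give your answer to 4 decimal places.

α ≈ 0.7663

The Cobb–Douglas utilities coincide, so 788^α·11^(1−α) = 569^α·32^(1−α).
Rearrange to (788/569)^α = (32/11)^(1−α) and take logs: α·0.3256177 = (1−α)·1.0678406.
So α/(1−α) = (1.0678406)/(0.3256177) = 3.2794304, and α = 3.2794304/4.2794304 ≈ 0.7663.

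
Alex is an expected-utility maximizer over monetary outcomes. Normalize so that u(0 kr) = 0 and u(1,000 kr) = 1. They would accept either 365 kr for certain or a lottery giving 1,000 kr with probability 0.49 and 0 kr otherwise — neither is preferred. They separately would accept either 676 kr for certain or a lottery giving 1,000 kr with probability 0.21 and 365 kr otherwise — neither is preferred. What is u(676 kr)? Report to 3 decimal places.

The first gamble pins u(365 kr): it must equal 0.49·1 + 0.51·0 = 0.49.
Chaining: u(676 kr) = 0.21·1.00 + 0.79·0.49 = 0.5971.

0.597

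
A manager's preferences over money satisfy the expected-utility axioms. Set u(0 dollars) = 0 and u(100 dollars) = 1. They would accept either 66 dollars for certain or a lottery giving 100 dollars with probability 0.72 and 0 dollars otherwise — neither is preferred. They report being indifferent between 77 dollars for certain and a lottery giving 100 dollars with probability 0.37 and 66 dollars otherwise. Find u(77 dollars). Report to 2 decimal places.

From the first indifference, u(66 dollars) = 0.72·u(100 dollars) + 0.28·u(0 dollars) = 0.72·1 + 0.28·0 = 0.72.
Then u(77 dollars) = 0.37·u(100 dollars) + 0.63·u(66 dollars) = 0.37·1.00 + 0.63·0.72 = 0.8236.

0.82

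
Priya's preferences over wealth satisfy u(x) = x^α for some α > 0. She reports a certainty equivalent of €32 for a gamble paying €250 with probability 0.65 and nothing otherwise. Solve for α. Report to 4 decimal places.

α ≈ 0.2096

EU(lottery) = 0.65·250^α + 0.35·0 = 0.65·250^α.
Indifference: 32^α = 0.65·250^α, so (32/250)^α = 0.65.
Taking logs: α·ln(32/250) = ln(0.65), so α = -0.4307829 / -2.0557250 ≈ 0.2096.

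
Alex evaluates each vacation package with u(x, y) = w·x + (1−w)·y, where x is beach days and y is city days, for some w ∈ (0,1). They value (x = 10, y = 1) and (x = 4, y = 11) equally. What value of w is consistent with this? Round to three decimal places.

Indifference: w·10 + (1−w)·1 = w·4 + (1−w)·11.
Collecting terms: w·6 = (1−w)·10.
So w/(1−w) = 10/6 = 1.6667, giving w = 10/(6+10) = 0.625.

w = 0.625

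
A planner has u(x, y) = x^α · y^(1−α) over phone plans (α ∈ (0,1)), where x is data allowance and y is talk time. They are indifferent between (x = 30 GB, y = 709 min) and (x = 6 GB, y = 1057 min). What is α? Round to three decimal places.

The Cobb–Douglas utilities coincide, so 30^α·709^(1−α) = 6^α·1057^(1−α).
Taking logs: α·ln 30 + (1−α)·ln 709 = α·ln 6 + (1−α)·ln 1057, i.e. α·1.609438 = (1−α)·0.399334.
So α/(1−α) = (0.399334)/(1.609438) = 0.248120, and α = 0.248120/1.248120 ≈ 0.199.

α ≈ 0.199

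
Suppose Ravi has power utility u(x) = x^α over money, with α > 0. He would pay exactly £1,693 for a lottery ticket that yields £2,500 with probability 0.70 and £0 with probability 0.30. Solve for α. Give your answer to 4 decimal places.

α ≈ 0.9150

Since u(0) = 0, the lottery's EU is 0.70·2500^α.
Setting u(1693) equal to that: 1693^α = 0.70·2500^α ⇒ (1693/2500)^α = 0.70.
Taking logs: α·ln(1693/2500) = ln(0.70), so α = -0.3566749 / -0.3897886 ≈ 0.9150.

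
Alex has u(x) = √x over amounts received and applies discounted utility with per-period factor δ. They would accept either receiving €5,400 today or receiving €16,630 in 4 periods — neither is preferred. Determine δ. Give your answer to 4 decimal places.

The payoff in 4 periods is discounted by δ^4, so u(5400) = δ^4·u(16630) and δ^4 = u(5400)/u(16630).
Since u(x) = √x, δ^4 = √(5400/16630) = 0.56984.
Taking the 4th root: δ = 0.56984^(1/4) ≈ 0.8688.

δ ≈ 0.8688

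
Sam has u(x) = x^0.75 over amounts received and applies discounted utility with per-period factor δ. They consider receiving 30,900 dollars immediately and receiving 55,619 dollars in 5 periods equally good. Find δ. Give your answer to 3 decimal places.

The payoff in 5 periods is discounted by δ^5, so u(30900) = δ^5·u(55619) and δ^5 = u(30900)/u(55619).
Since u(x) = x^0.75, δ^5 = (30900/55619)^0.75 = 0.55557^0.75 = 0.64350.
So δ = 0.64350^(1/5) ≈ 0.916.

δ ≈ 0.916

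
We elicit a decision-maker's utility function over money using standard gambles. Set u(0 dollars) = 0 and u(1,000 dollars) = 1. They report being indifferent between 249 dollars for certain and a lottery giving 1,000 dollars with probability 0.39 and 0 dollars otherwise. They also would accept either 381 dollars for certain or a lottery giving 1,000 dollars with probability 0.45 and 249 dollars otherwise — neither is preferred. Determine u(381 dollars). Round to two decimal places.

0.66

First, u(249 dollars) = 0.39·u(1,000 dollars) + 0.61·u(0 dollars) = 0.39.
Then u(381 dollars) = 0.45·u(1,000 dollars) + 0.55·u(249 dollars) = 0.45·1.00 + 0.55·0.39 = 0.6645.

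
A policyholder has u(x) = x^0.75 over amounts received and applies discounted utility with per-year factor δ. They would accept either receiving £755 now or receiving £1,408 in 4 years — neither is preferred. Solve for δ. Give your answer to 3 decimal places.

δ ≈ 0.890

The payoff in 4 years is discounted by δ^4, so u(755) = δ^4·u(1408) and δ^4 = u(755)/u(1408).
With u(x) = x^0.75: δ^4 = 755^0.75/1408^0.75 = (755/1408)^0.75 = 0.62663.
Hence δ = (0.62663)^(1/4) = 0.88972.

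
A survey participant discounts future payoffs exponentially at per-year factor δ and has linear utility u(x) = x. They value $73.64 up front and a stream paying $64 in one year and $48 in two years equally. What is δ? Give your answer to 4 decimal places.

The stream is worth 64δ + 48δ² today, so 64δ + 48δ² = 73.64.
Rearranged: 48δ² + 64δ − 73.64 = 0.
The positive root is δ = [−64 + √(64² + 4·48·73.64)] / (2·48) = (−64 + 135.037)/96 ≈ 0.7400.

δ ≈ 0.7400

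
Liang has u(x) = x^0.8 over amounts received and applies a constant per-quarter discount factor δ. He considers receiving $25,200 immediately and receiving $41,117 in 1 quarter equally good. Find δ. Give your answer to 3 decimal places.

Equating discounted utilities: u(25200) = δ·u(41117) ⇒ δ = u(25200)/u(41117).
Since u(x) = x^0.8, δ = (25200/41117)^0.8 = 0.61289^0.8 = 0.67593.

δ ≈ 0.676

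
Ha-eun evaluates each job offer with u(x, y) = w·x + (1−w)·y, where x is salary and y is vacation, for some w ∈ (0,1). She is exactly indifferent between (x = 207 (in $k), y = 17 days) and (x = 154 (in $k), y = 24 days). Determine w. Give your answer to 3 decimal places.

w = 0.117

Indifference: w·207 + (1−w)·17 = w·154 + (1−w)·24.
Rearranging, 53·w − 7·(1−w) = 0.
So w/(1−w) = 7/53 = 0.1321, giving w = 7/(53+7) = 0.117.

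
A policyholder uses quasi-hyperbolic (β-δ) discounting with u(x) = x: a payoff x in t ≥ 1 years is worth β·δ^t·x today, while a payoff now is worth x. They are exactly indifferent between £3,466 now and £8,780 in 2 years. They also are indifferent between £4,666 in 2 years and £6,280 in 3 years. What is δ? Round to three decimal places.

δ ≈ 0.743

From the later pair, β·δ^2·4666 = β·δ^3·6280; dividing through, δ = 4666/6280 = 0.74299.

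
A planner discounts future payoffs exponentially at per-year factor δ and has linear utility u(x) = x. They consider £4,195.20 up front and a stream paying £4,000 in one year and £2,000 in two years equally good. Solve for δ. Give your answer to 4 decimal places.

The stream is worth 4000δ + 2000δ² today, so 4000δ + 2000δ² = 4195.20.
Rearranged: 2000δ² + 4000δ − 4195.20 = 0.
By the quadratic formula (taking the positive root), δ = (−4000 + √49561600.00) / 4000 ≈ 0.7600.

δ ≈ 0.7600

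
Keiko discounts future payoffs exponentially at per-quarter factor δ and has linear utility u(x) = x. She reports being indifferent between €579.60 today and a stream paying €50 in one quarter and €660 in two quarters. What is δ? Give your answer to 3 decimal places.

δ ≈ 0.900

Equating present values: 579.60 = 50δ + 660δ².
That is, 660δ² + 50δ − 579.60 = 0, a quadratic in δ.
δ = (−50 + √(50² + 4·660·579.60)) / (2·660) = (−50 + √1532644.00) / 1320 ≈ 0.900.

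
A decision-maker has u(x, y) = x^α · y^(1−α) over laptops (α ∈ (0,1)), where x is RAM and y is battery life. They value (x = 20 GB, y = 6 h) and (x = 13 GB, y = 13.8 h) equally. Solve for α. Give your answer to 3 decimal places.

α ≈ 0.659

Indifference: 20^α · 6^(1−α) = 13^α · 13.8^(1−α).
(20/13)^α = (13.8/6)^(1−α); take logs: α·ln(20/13) = (1−α)·ln(13.8/6), i.e. α·0.430783 = (1−α)·0.832909.
So α/(1−α) = (0.832909)/(0.430783) = 1.933477, and α = 1.933477/2.933477 ≈ 0.659.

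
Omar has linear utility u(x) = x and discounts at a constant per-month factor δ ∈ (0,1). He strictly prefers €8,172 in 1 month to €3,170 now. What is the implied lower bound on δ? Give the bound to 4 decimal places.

The preference means 3170 < δ·8172.
Dividing through by 8172 gives δ > 0.38791.

δ > 0.3879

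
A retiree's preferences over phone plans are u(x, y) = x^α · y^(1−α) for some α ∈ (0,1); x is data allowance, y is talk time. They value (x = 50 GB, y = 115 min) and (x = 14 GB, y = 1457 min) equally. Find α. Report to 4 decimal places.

Indifference: 50^α · 115^(1−α) = 14^α · 1457^(1−α).
Rearrange to (50/14)^α = (1457/115)^(1−α) and take logs: α·1.2729657 = (1−α)·2.5392027.
So α/(1−α) = (2.5392027)/(1.2729657) = 1.9947142, and α = 1.9947142/2.9947142 ≈ 0.6661.

α ≈ 0.6661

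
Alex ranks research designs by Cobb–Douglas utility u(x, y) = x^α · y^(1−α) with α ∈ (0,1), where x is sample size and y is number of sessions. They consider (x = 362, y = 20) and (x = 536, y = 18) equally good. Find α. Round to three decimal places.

Set the two utilities equal: 362^α·20^(1−α) = 536^α·18^(1−α).
Taking logs: α·ln 362 + (1−α)·ln 20 = α·ln 536 + (1−α)·ln 18, i.e. α·-0.392490 = (1−α)·-0.105361.
So α/(1−α) = (-0.105361)/(-0.392490) = 0.268443, and α = 0.268443/1.268443 ≈ 0.212.

α ≈ 0.212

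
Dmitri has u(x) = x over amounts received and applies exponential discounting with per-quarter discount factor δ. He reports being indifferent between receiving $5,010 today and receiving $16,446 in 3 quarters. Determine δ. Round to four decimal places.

δ ≈ 0.6729

The payoff in 3 quarters is discounted by δ^3, so u(5010) = δ^3·u(16446) and δ^3 = u(5010)/u(16446).
With u(x) = x: δ^3 = 5010/16446 = 0.30463.
Hence δ = (0.30463)^(1/3) = 0.672862.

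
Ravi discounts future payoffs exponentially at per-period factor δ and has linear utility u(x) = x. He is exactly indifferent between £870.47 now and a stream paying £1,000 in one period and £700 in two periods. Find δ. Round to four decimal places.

The stream is worth 1000δ + 700δ² today, so 1000δ + 700δ² = 870.47.
That is, 700δ² + 1000δ − 870.47 = 0, a quadratic in δ.
δ = (−1000 + √(1000² + 4·700·870.47)) / (2·700) = (−1000 + √3437316.00) / 1400 ≈ 0.6100.

δ ≈ 0.6100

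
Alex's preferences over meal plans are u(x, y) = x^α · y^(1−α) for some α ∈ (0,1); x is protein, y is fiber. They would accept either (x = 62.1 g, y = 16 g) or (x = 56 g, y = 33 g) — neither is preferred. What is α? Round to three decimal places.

α ≈ 0.875

Set the two utilities equal: 62.1^α·16^(1−α) = 56^α·33^(1−α).
(62.1/56)^α = (33/16)^(1−α); take logs: α·ln(62.1/56) = (1−α)·ln(33/16), i.e. α·0.103394 = (1−α)·0.723919.
Thus α·(0.827313) = 0.723919, so α = 0.723919/0.827313 ≈ 0.875.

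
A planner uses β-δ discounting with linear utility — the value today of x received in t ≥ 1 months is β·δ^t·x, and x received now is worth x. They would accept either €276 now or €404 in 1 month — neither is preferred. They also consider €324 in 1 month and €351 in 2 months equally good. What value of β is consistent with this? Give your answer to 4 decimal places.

From the later pair, β·δ^1·324 = β·δ^2·351; dividing through, δ = 324/351 = 0.92308.
Now use the now-vs-future pair: 276 = β·δ·404 gives β = 276/(0.92308·404) ≈ 0.7401.

β ≈ 0.7401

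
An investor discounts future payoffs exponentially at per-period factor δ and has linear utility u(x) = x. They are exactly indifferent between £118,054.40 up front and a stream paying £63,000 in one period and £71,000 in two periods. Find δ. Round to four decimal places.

Equating present values: 118054.40 = 63000δ + 71000δ².
That is, 71000δ² + 63000δ − 118054.40 = 0, a quadratic in δ.
By the quadratic formula (taking the positive root), δ = (−63000 + √37496449600.00) / 142000 ≈ 0.9200.

δ ≈ 0.9200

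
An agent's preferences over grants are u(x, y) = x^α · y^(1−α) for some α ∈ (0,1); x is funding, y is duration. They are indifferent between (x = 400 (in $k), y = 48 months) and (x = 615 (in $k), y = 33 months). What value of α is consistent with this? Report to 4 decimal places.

α ≈ 0.4655

Set the two utilities equal: 400^α·48^(1−α) = 615^α·33^(1−α).
(400/615)^α = (33/48)^(1−α); take logs: α·ln(400/615) = (1−α)·ln(33/48), i.e. α·-0.4301577 = (1−α)·-0.3746934.
With A = -0.4301577 and B = -0.3746934: α·A = (1−α)·B, so α = B/(A+B) = -0.3746934/-0.8048511 ≈ 0.4655.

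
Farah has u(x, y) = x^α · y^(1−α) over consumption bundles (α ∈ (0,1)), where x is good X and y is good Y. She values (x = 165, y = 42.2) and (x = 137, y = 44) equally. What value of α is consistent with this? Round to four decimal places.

α ≈ 0.1834

The Cobb–Douglas utilities coincide, so 165^α·42.2^(1−α) = 137^α·44^(1−α).
Rearrange to (165/137)^α = (44/42.2)^(1−α) and take logs: α·0.1859645 = (1−α)·0.0417694.
So α/(1−α) = (0.0417694)/(0.1859645) = 0.2246095, and α = 0.2246095/1.2246095 ≈ 0.1834.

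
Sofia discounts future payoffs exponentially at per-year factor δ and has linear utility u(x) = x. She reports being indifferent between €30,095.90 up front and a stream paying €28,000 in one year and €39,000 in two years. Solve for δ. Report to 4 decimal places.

δ ≈ 0.5900

Equating present values: 30095.90 = 28000δ + 39000δ².
So 39000δ² + 28000δ − 30095.90 = 0.
δ = (−28000 + √(28000² + 4·39000·30095.90)) / (2·39000) = (−28000 + √5478960400.00) / 78000 ≈ 0.5900.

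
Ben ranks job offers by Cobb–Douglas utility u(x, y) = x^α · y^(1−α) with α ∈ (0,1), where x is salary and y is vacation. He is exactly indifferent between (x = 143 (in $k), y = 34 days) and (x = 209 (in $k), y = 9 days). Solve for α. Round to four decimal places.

Indifference: 143^α · 34^(1−α) = 209^α · 9^(1−α).
Taking logs: α·ln 143 + (1−α)·ln 34 = α·ln 209 + (1−α)·ln 9, i.e. α·-0.3794896 = (1−α)·-1.3291359.
So α/(1−α) = (-1.3291359)/(-0.3794896) = 3.5024304, and α = 3.5024304/4.5024304 ≈ 0.7779.

α ≈ 0.7779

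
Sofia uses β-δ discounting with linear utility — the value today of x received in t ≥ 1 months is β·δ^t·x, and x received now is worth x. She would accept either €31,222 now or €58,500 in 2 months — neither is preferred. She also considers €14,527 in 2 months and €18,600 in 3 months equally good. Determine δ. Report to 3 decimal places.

δ ≈ 0.781

From the later pair, β·δ^2·14527 = β·δ^3·18600; dividing through, δ = 14527/18600 = 0.78102.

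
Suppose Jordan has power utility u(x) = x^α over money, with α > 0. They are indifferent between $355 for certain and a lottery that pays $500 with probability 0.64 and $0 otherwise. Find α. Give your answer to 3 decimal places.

EU(lottery) = 0.64·500^α + 0.36·0 = 0.64·500^α.
Setting u(355) equal to that: 355^α = 0.64·500^α ⇒ (355/500)^α = 0.64.
α = ln(0.64) / ln(355/500) = -0.446287/-0.342490 ≈ 1.303.

α ≈ 1.303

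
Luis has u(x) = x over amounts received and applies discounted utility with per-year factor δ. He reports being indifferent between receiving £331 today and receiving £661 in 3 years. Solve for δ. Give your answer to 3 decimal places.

The payoff in 3 years is discounted by δ^3, so u(331) = δ^3·u(661) and δ^3 = u(331)/u(661).
With u(x) = x: δ^3 = 331/661 = 0.50076.
Taking the cube root: δ = 0.50076^(1/3) ≈ 0.794.

δ ≈ 0.794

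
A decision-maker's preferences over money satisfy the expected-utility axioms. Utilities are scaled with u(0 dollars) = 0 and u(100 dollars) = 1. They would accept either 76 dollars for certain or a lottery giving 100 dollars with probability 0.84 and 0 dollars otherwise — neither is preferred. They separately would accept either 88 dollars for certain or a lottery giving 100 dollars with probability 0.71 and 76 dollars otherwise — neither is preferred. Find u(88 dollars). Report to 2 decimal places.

From the first indifference, u(76 dollars) = 0.84·u(100 dollars) + 0.16·u(0 dollars) = 0.84·1 + 0.16·0 = 0.84.
Then u(88 dollars) = 0.71·u(100 dollars) + 0.29·u(76 dollars) = 0.71·1.00 + 0.29·0.84 = 0.9536.

0.95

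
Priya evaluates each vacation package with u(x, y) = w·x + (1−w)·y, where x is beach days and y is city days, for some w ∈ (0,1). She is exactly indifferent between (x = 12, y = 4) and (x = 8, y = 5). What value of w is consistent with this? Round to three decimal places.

u(12,4) = u(8,5) means w·12 + (1−w)·4 = w·8 + (1−w)·5.
Rearranging, 4·w − 1·(1−w) = 0.
So w/(1−w) = 1/4 = 0.2500, giving w = 1/(4+1) = 0.200.

w = 0.200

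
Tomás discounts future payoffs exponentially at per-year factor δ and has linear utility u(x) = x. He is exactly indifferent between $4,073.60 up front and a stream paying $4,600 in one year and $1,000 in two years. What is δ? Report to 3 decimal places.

δ ≈ 0.760

Present value of the stream is 4600·δ + 1000·δ². Indifference gives 4600δ + 1000δ² = 4073.60.
Rearranged: 1000δ² + 4600δ − 4073.60 = 0.
δ = (−4600 + √(4600² + 4·1000·4073.60)) / (2·1000) = (−4600 + √37454400.00) / 2000 ≈ 0.760.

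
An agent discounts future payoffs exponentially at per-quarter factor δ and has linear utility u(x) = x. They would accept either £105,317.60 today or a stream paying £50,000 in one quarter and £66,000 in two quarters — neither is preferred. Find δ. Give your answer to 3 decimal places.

Present value of the stream is 50000·δ + 66000·δ². Indifference gives 50000δ + 66000δ² = 105317.60.
So 66000δ² + 50000δ − 105317.60 = 0.
The positive root is δ = [−50000 + √(50000² + 4·66000·105317.60)] / (2·66000) = (−50000 + 174080.000)/132000 ≈ 0.940.

δ ≈ 0.940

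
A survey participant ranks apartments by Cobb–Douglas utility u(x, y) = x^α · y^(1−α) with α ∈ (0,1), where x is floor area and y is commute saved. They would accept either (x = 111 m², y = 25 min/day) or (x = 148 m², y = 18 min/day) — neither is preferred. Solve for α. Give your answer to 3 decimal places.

Set the two utilities equal: 111^α·25^(1−α) = 148^α·18^(1−α).
Rearrange to (111/148)^α = (18/25)^(1−α) and take logs: α·-0.287682 = (1−α)·-0.328504.
Thus α·(-0.616186) = -0.328504, so α = -0.328504/-0.616186 ≈ 0.533.

α ≈ 0.533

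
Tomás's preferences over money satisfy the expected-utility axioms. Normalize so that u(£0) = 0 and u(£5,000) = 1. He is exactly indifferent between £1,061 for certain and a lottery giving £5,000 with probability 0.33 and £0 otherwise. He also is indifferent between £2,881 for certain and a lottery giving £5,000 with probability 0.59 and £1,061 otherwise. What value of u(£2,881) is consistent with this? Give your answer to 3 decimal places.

From the first indifference, u(£1,061) = 0.33·u(£5,000) + 0.67·u(£0) = 0.33·1 + 0.67·0 = 0.33.
The second indifference gives u(£2,881) = 0.59·u(£5,000) + 0.41·u(£1,061) = 0.59·1.00 + 0.41·0.33 = 0.7253.

0.725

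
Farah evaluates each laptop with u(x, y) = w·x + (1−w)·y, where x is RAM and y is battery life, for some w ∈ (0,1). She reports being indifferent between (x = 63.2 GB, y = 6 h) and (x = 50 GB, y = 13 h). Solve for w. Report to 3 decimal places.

Indifference: w·63.2 + (1−w)·6 = w·50 + (1−w)·13.
Rearranging, 13.2·w − 7·(1−w) = 0.
So w/(1−w) = 7/13.2 = 0.5303, giving w = 7/(13.2+7) = 0.347.

w = 0.347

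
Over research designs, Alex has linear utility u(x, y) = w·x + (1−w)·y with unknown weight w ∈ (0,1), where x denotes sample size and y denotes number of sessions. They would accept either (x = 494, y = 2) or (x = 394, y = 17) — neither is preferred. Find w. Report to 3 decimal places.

w = 0.130

Indifference: w·494 + (1−w)·2 = w·394 + (1−w)·17.
w·(494−394) = (1−w)·(17−2), i.e. w·100 = (1−w)·15.
The marginal rate of substitution is 15/100, so w = 15/(100+15) = 0.130.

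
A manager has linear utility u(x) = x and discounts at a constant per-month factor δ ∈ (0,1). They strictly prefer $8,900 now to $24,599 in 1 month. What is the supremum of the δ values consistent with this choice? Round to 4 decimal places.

The preference means 8900 > δ·24599.
Dividing through by 24599 gives δ < 0.36180.

δ < 0.3618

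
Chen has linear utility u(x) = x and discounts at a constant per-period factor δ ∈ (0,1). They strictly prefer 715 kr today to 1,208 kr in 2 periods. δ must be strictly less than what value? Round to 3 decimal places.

The preference means 715 > δ^2·1208.
So δ^2 < 715/1208 = 0.59189; taking the square root of both positive sides preserves the inequality.
δ < (715/1208)^(1/2) ≈ 0.769.

δ < 0.769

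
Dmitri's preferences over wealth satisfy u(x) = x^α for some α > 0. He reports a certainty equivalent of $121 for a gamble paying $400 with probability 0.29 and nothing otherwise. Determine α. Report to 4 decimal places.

EU(lottery) = 0.29·400^α + 0.71·0 = 0.29·400^α.
Setting u(121) equal to that: 121^α = 0.29·400^α ⇒ (121/400)^α = 0.29.
Take logs: α = ln 0.29 / ln(121/400) ≈ 1.035294.

α ≈ 1.0353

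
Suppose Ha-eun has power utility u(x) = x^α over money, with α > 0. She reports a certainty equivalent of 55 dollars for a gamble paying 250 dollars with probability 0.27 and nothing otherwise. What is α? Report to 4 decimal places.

α ≈ 0.8647

The lottery's expected utility is 0.27·u(250) + 0.73·u(0) = 0.27·250^α (since u(0) = 0 for α > 0).
Equating: 55^α = 0.27·250^α, i.e. 0.2200^α = 0.27.
Take logs: α = ln 0.27 / ln(55/250) ≈ 0.864744.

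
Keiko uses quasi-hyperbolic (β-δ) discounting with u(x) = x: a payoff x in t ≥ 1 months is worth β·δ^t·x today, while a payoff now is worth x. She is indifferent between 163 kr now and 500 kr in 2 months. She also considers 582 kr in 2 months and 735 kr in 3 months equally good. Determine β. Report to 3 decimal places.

From the later pair, β·δ^2·582 = β·δ^3·735; dividing through, δ = 582/735 = 0.79184.
Now use the now-vs-future pair: 163 = β·δ^2·500 gives β = 163/(0.62701·500) ≈ 0.520.

β ≈ 0.520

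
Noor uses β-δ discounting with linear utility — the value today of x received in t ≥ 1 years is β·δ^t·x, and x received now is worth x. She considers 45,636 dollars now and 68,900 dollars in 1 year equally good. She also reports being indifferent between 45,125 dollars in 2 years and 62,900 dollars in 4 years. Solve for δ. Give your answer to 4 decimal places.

Both payoffs in the second observation are in the future, so β drops out: δ^2·45125 = δ^4·62900 ⇒ δ^2 = 45125/62900 = 0.71741, so δ = 0.84700.

δ ≈ 0.8470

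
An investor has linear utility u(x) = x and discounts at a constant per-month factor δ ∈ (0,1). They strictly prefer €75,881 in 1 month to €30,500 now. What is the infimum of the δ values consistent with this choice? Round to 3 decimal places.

δ > 0.402

Under u(x) = x this choice says 30500 < δ·75881.
So δ > 30500/75881 = 0.40195.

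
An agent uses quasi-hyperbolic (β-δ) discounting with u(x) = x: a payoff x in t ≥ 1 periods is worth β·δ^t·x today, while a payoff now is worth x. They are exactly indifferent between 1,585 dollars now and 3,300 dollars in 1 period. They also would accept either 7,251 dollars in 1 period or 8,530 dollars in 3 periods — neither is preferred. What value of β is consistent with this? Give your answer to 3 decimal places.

β ≈ 0.521

Both payoffs in the second observation are in the future, so β drops out: δ^1·7251 = δ^3·8530 ⇒ δ^2 = 7251/8530 = 0.85006, so δ = 0.92199.
The first indifference: 1585 = β·δ·3300, so β = 1585/(δ·3300) = 1585/(0.92199·3300) ≈ 0.521.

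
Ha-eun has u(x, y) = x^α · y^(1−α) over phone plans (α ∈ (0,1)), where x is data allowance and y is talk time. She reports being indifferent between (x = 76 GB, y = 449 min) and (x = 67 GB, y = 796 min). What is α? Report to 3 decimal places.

The Cobb–Douglas utilities coincide, so 76^α·449^(1−α) = 67^α·796^(1−α).
Taking logs: α·ln 76 + (1−α)·ln 449 = α·ln 67 + (1−α)·ln 796, i.e. α·0.126041 = (1−α)·0.572576.
With A = 0.126041 and B = 0.572576: α·A = (1−α)·B, so α = B/(A+B) = 0.572576/0.698617 ≈ 0.820.

α ≈ 0.820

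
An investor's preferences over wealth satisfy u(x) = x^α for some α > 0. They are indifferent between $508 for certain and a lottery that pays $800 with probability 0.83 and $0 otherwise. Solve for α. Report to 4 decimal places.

EU(lottery) = 0.83·800^α + 0.17·0 = 0.83·800^α.
Indifference: 508^α = 0.83·800^α, so (508/800)^α = 0.83.
Take logs: α = ln 0.83 / ln(508/800) ≈ 0.410300.

α ≈ 0.4103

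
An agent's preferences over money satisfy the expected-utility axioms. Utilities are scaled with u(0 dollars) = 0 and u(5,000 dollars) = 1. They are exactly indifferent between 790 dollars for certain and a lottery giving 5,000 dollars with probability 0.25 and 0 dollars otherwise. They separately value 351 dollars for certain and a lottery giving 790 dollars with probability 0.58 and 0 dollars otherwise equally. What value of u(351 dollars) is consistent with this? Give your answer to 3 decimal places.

0.145

From the first indifference, u(790 dollars) = 0.25·u(5,000 dollars) + 0.75·u(0 dollars) = 0.25·1 + 0.75·0 = 0.25.
Chaining: u(351 dollars) = 0.58·0.25 + 0.42·0.00 = 0.1450.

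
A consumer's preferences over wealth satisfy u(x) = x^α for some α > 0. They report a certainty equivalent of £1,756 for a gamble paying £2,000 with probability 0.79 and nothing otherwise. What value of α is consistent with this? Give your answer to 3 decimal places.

The lottery's expected utility is 0.79·u(2000) + 0.21·u(0) = 0.79·2000^α (since u(0) = 0 for α > 0).
Setting u(1756) equal to that: 1756^α = 0.79·2000^α ⇒ (1756/2000)^α = 0.79.
α = ln(0.79) / ln(1756/2000) = -0.235722/-0.130109 ≈ 1.812.

α ≈ 1.812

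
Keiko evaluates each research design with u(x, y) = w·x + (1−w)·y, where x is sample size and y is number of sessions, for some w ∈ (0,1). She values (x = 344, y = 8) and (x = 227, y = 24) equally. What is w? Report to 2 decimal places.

w = 0.12

Indifference: w·344 + (1−w)·8 = w·227 + (1−w)·24.
Rearranging, 117·w − 16·(1−w) = 0.
The marginal rate of substitution is 16/117, so w = 16/(117+16) = 0.12.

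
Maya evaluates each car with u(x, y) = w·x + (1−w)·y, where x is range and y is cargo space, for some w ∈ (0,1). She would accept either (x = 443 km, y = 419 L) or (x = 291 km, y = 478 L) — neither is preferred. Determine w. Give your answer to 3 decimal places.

Indifference: w·443 + (1−w)·419 = w·291 + (1−w)·478.
Collecting terms: w·152 = (1−w)·59.
The marginal rate of substitution is 59/152, so w = 59/(152+59) = 0.280.

w = 0.280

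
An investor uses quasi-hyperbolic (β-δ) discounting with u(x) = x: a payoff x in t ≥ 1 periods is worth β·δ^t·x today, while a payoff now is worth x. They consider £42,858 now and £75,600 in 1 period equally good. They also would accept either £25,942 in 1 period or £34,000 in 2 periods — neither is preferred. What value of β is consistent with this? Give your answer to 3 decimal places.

From the later pair, β·δ^1·25942 = β·δ^2·34000; dividing through, δ = 25942/34000 = 0.76300.
The first indifference: 42858 = β·δ·75600, so β = 42858/(δ·75600) = 42858/(0.76300·75600) ≈ 0.743.

β ≈ 0.743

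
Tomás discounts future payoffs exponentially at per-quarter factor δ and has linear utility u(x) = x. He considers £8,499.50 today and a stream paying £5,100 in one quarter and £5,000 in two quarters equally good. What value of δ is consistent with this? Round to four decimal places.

Present value of the stream is 5100·δ + 5000·δ². Indifference gives 5100δ + 5000δ² = 8499.50.
So 5000δ² + 5100δ − 8499.50 = 0.
By the quadratic formula (taking the positive root), δ = (−5100 + √196000000.00) / 10000 ≈ 0.8900.

δ ≈ 0.8900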